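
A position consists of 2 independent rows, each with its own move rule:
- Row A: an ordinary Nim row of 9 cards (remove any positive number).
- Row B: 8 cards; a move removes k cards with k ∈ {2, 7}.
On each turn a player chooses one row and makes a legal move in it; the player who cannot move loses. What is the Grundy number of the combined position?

Row A is a plain Nim row of size 9, so its Grundy value is 9.
Build the Grundy sequence for row B with g(k) = mex{g(k−s) : s ∈ {2, 7}, s ≤ k}:
k:     0  1  2  3  4  5  6  7  8
g(k):  0  0  1  1  0  0  1  1  2
So g(8) = 2.
The value of a disjunctive sum is the nim-sum of the parts.
Combined value = 9 XOR 2 = 11.

11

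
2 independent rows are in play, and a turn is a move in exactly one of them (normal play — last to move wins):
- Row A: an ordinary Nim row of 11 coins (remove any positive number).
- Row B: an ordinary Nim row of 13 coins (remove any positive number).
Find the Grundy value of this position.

Row A is a plain Nim row of size 11, so its Grundy value is 11.
Row B is a plain Nim row of size 13, so its Grundy value is 13.
The value of a disjunctive sum is the nim-sum of the parts.
Combined value = 11 XOR 13 = 6.

6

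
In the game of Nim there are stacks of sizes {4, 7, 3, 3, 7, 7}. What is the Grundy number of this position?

In binary:
  100  (4)
  111  (7)
  011  (3)
  011  (3)
  111  (7)
  111  (7)
  ---
  011  (3)

3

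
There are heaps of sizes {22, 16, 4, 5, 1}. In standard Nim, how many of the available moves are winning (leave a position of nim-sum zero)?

3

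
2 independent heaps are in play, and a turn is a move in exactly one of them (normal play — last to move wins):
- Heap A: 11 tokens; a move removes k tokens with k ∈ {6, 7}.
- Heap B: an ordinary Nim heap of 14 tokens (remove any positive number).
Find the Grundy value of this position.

15

Build the Grundy sequence for heap A with g(k) = mex{g(k−s) : s ∈ {6, 7}, s ≤ k}:
g(0) = mex{} = 0
g(1) = mex{} = 0
g(2) = mex{} = 0
g(3) = mex{} = 0
g(4) = mex{} = 0
g(5) = mex{} = 0
g(6) = mex{0} = 1
g(7) = mex{0} = 1
g(8) = mex{0} = 1
g(9) = mex{0} = 1
g(10) = mex{0} = 1
g(11) = mex{0} = 1
So g(11) = 1.
Heap B is a plain Nim heap of size 14, so its Grundy value is 14.
By the Sprague-Grundy theorem, the Grundy value of a sum of independent games is the XOR of the component values.
Combined value = 1 XOR 14 = 15.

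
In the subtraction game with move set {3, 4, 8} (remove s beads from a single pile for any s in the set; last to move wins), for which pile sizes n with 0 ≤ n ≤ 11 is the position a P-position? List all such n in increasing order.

0, 1, 2, 7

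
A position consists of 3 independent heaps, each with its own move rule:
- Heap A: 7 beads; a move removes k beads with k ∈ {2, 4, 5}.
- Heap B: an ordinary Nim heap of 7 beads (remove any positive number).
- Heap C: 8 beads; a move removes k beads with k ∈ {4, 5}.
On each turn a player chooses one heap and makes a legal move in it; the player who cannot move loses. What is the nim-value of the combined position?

For heap A, compute g(0), g(1), … with moves {2, 4, 5}:
k:     0  1  2  3  4  5  6  7
g(k):  0  0  1  1  2  2  3  0
So g(7) = 0.
Heap B is a plain Nim heap of size 7, so its Grundy value is 7.
For heap C, compute g(0), g(1), … with moves {4, 5}:
g(0) = mex{} = 0
g(1) = mex{} = 0
g(2) = mex{} = 0
g(3) = mex{} = 0
g(4) = mex{0} = 1
g(5) = mex{0} = 1
g(6) = mex{0} = 1
g(7) = mex{0} = 1
g(8) = mex{0,1} = 2
So g(8) = 2.
The value of a disjunctive sum is the nim-sum of the parts.
Combined value = 0 XOR 7 XOR 2 = 5.

5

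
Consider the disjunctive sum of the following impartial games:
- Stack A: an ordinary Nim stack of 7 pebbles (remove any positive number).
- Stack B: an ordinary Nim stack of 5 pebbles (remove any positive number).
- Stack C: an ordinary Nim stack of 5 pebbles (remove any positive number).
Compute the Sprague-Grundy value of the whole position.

7

Stack A is a plain Nim stack of size 7, so its Grundy value is 7.
Stack B is a plain Nim stack of size 5, so its Grundy value is 5.
Stack C is a plain Nim stack of size 5, so its Grundy value is 5.
The value of a disjunctive sum is the nim-sum of the parts.
Combined value = 7 XOR 5 XOR 5 = 7.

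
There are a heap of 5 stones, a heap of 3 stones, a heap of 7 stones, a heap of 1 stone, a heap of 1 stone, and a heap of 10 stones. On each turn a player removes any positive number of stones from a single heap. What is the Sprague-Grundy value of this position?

Write each in binary and XOR column by column:
  0101  (5)
  0011  (3)
  0111  (7)
  0001  (1)
  0001  (1)
  1010  (10)
  ----
  1011  (11)

11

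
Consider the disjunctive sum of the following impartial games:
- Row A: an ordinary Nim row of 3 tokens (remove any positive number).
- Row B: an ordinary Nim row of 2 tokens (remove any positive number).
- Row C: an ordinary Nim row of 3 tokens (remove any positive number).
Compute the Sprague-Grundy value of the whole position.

Row A is a plain Nim row of size 3, so its Grundy value is 3.
Row B is a plain Nim row of size 2, so its Grundy value is 2.
Row C is a plain Nim row of size 3, so its Grundy value is 3.
By the Sprague-Grundy theorem, the Grundy value of a sum of independent games is the XOR of the component values.
Combined value = 3 ⊕ 2 ⊕ 3 = 2.

2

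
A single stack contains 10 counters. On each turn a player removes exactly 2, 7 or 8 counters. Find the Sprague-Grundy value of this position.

Build the Grundy sequence with g(k) = mex{g(k−s) : s ∈ {2, 7, 8}, s ≤ k}:
k:     0  1  2  3  4  5  6  7  8  9 10
g(k):  0  0  1  1  0  0  1  1  2  2  0
So g(10) = 0.

0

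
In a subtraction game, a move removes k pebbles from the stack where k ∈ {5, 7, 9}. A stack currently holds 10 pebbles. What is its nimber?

Grundy values for subtraction set {5, 7, 9}:
g(0) = mex{} = 0
g(1) = mex{} = 0
g(2) = mex{} = 0
g(3) = mex{} = 0
g(4) = mex{} = 0
g(5) = mex{0} = 1
g(6) = mex{0} = 1
g(7) = mex{0} = 1
g(8) = mex{0} = 1
g(9) = mex{0} = 1
g(10) = mex{0,1} = 2
So g(10) = 2.

2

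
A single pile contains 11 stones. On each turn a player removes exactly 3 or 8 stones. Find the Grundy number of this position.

Grundy values for subtraction set {3, 8}:
k:     0  1  2  3  4  5  6  7  8  9 10 11
g(k):  0  0  0  1  1  1  0  0  2  1  1  0
So g(11) = 0.

0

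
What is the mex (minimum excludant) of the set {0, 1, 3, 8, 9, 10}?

2

The values 0, 1 are all present; 2 is the first non-negative integer missing from the set.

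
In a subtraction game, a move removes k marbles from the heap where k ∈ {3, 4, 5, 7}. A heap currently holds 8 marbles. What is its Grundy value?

2

Build the Grundy sequence with g(k) = mex{g(k−s) : s ∈ {3, 4, 5, 7}, s ≤ k}:
k:     0  1  2  3  4  5  6  7  8
g(k):  0  0  0  1  1  1  2  2  2
So g(8) = 2.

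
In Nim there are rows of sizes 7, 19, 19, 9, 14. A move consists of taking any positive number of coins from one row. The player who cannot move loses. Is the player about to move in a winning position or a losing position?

Losing position

Compute the nim-sum pairwise:
7 ^ 19 = 20
20 ^ 19 = 7
7 ^ 9 = 14
14 ^ 14 = 0
The nim-sum is 0, so this is a P-position: the player to move is in a losing position under optimal play.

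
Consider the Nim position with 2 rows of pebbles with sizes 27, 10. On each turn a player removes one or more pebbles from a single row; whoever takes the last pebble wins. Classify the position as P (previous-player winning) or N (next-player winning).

N-position

Nim-sum: 27 XOR 10 = 17.
The nim-sum is 17 ≠ 0, so this is an N-position: the player to move can win.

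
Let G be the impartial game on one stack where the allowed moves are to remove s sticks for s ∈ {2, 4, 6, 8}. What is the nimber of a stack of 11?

0

Build the Grundy sequence with g(k) = mex{g(k−s) : s ∈ {2, 4, 6, 8}, s ≤ k}:
g(0) = mex{} = 0
g(1) = mex{} = 0
g(2) = mex{0} = 1
g(3) = mex{0} = 1
g(4) = mex{0,1} = 2
g(5) = mex{0,1} = 2
g(6) = mex{0,1,2} = 3
g(7) = mex{0,1,2} = 3
g(8) = mex{0,1,2,3} = 4
g(9) = mex{0,1,2,3} = 4
g(10) = mex{1,2,3,4} = 0
g(11) = mex{1,2,3,4} = 0
So g(11) = 0.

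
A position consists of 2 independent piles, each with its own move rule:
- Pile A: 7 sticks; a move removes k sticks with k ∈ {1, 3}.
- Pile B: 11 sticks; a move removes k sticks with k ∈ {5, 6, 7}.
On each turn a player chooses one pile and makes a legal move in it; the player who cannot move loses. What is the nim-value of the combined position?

For pile A, compute g(0), g(1), … with moves {1, 3}:
k:     0  1  2  3  4  5  6  7
g(k):  0  1  0  1  0  1  0  1
So g(7) = 1.
For pile B, compute g(0), g(1), … with moves {5, 6, 7}:
k:     0  1  2  3  4  5  6  7  8  9 10 11
g(k):  0  0  0  0  0  1  1  1  1  1  2  2
So g(11) = 2.
By the Sprague-Grundy theorem, the Grundy value of a sum of independent games is the XOR of the component values.
Combined value = 1 XOR 2 = 3.

3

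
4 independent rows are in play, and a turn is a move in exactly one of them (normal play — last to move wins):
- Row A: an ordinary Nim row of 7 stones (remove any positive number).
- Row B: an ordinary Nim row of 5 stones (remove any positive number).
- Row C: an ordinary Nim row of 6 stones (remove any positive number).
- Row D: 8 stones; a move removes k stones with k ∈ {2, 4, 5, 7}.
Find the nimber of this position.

0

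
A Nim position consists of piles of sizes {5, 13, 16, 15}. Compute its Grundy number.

Bitwise XOR of the heap sizes:
  00101  (5)
  01101  (13)
  10000  (16)
  01111  (15)
  -----
  10111  (23)

23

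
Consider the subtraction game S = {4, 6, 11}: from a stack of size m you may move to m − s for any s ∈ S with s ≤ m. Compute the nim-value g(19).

Grundy values for subtraction set {4, 6, 11}:
k:     0  1  2  3  4  5  6  7  8  9 10 11 12 13 14 15 16 17 18 19
g(k):  0  0  0  0  1  1  1  1  2  2  0  2  3  3  1  0  2  0  0  1
So g(19) = 1.

1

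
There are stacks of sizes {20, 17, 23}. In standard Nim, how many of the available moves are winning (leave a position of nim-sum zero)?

3

Compute the nim-sum pairwise:
20 XOR 17 = 5
5 XOR 23 = 18
The overall nim-sum is X = 18. A stack of size p has a winning move iff p XOR X < p (reduce it to p XOR X).
  20: 20 XOR 18 = 6 < 20 — winning move (to 6).
  17: 17 XOR 18 = 3 < 17 — winning move (to 3).
  23: 23 XOR 18 = 5 < 23 — winning move (to 5).
That gives 3 winning moves.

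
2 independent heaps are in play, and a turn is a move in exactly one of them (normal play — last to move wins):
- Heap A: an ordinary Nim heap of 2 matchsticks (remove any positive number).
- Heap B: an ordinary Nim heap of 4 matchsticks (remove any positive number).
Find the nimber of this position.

6

Heap A is a plain Nim heap of size 2, so its Grundy value is 2.
Heap B is a plain Nim heap of size 4, so its Grundy value is 4.
The value of a disjunctive sum is the nim-sum of the parts.
Combined value = 2 ⊕ 4 = 6.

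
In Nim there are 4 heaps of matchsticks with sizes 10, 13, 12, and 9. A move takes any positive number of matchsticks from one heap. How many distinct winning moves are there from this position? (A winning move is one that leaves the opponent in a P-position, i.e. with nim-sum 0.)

Nim-sum: 10 ^ 13 ^ 12 ^ 9 = 2.
The overall nim-sum is X = 2. A heap of size p has a winning move iff p XOR X < p (reduce it to p XOR X).
  10: 10 XOR 2 = 8 < 10 — winning move (to 8).
  13: 13 XOR 2 = 15 ≥ 13 — no move.
  12: 12 XOR 2 = 14 ≥ 12 — no move.
  9: 9 XOR 2 = 11 ≥ 9 — no move.
That gives 1 winning move.

1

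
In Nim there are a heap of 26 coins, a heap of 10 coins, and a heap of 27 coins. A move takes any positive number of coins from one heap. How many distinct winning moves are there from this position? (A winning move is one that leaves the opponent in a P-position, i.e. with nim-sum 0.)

In binary:
  11010  (26)
  01010  (10)
  11011  (27)
  -----
  01011  (11)
The overall nim-sum is X = 11. A heap of size p has a winning move iff p XOR X < p (reduce it to p XOR X).
  26: 26 XOR 11 = 17 < 26 — winning move (to 17).
  10: 10 XOR 11 = 1 < 10 — winning move (to 1).
  27: 27 XOR 11 = 16 < 27 — winning move (to 16).
That gives 3 winning moves.

3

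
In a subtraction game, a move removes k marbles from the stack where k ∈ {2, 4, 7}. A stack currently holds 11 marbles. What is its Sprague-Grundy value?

Compute g(0), g(1), … for moves {2, 4, 7}:
g(0) = mex{} = 0
g(1) = mex{} = 0
g(2) = mex{0} = 1
g(3) = mex{0} = 1
g(4) = mex{0,1} = 2
g(5) = mex{0,1} = 2
g(6) = mex{1,2} = 0
g(7) = mex{0,1,2} = 3
g(8) = mex{0,2} = 1
g(9) = mex{1,2,3} = 0
g(10) = mex{0,1} = 2
g(11) = mex{0,2,3} = 1
So g(11) = 1.

1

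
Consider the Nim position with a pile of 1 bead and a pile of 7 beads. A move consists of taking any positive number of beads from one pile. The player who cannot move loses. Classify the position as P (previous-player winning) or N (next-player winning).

In binary:
  001  (1)
  111  (7)
  ---
  110  (6)
The nim-sum is 6 ≠ 0, so this is an N-position: the player to move can win.

N-position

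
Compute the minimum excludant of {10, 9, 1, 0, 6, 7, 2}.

The values 0, 1, 2 are all present; 3 is the first non-negative integer missing from the set.

3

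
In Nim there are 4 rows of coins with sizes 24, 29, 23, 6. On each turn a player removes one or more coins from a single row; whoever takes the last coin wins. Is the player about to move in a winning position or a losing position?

Winning position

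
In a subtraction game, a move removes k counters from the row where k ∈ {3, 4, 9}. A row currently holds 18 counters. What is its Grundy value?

Grundy values for subtraction set {3, 4, 9}:
k:     0  1  2  3  4  5  6  7  8  9 10 11 12 13 14 15 16 17 18
g(k):  0  0  0  1  1  1  2  0  0  3  1  1  2  0  0  0  1  1  1
So g(18) = 1.

1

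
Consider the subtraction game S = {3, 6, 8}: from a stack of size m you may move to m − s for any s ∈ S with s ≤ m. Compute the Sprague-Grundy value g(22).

0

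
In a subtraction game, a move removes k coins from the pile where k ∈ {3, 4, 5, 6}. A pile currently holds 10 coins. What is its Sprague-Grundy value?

0

Grundy values for subtraction set {3, 4, 5, 6}:
k:     0  1  2  3  4  5  6  7  8  9 10
g(k):  0  0  0  1  1  1  2  2  2  0  0
So g(10) = 0.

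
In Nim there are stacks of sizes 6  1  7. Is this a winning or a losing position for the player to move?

Losing position

Write each in binary and XOR column by column:
  110  (6)
  001  (1)
  111  (7)
  ---
  000  (0)
The nim-sum is 0, so this is a P-position: the player to move is in a losing position under optimal play.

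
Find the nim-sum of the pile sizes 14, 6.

8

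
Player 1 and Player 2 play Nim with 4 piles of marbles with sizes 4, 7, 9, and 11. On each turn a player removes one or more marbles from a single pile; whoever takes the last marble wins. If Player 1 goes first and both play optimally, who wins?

Nim-sum: 4 XOR 7 XOR 9 XOR 11 = 1.
The nim-sum is 1 ≠ 0, so this is an N-position: the player to move can win; Player 1 has a winning move.

Player 1 wins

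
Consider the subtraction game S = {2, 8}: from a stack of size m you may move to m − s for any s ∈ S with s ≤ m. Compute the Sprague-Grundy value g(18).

Grundy values for subtraction set {2, 8}:
k:     0  1  2  3  4  5  6  7  8  9 10 11 12 13 14 15 16 17 18
g(k):  0  0  1  1  0  0  1  1  2  2  0  0  1  1  0  0  1  1  2
So g(18) = 2.

2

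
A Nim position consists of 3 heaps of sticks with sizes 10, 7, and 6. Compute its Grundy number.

Bitwise XOR of the heap sizes:
  1010  (10)
  0111  (7)
  0110  (6)
  ----
  1011  (11)

11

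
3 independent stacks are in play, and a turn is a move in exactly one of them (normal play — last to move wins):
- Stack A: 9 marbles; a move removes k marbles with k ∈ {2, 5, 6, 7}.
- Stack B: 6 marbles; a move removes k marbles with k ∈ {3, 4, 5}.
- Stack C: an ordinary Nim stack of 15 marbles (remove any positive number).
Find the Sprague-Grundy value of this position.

15

For stack A, compute g(0), g(1), … with moves {2, 5, 6, 7}:
g(0) = mex{} = 0
g(1) = mex{} = 0
g(2) = mex{0} = 1
g(3) = mex{0} = 1
g(4) = mex{1} = 0
g(5) = mex{0,1} = 2
g(6) = mex{0} = 1
g(7) = mex{0,1,2} = 3
g(8) = mex{0,1} = 2
g(9) = mex{0,1,3} = 2
So g(9) = 2.
Grundy values for stack B (subtraction set {3, 4, 5}):
g(0) = mex{} = 0
g(1) = mex{} = 0
g(2) = mex{} = 0
g(3) = mex{0} = 1
g(4) = mex{0} = 1
g(5) = mex{0} = 1
g(6) = mex{0,1} = 2
So g(6) = 2.
Stack C is a plain Nim stack of size 15, so its Grundy value is 15.
The value of a disjunctive sum is the nim-sum of the parts.
Combined value = 2 XOR 2 XOR 15 = 15.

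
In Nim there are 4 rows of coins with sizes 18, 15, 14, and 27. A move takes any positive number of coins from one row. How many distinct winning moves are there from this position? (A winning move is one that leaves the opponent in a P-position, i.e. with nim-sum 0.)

3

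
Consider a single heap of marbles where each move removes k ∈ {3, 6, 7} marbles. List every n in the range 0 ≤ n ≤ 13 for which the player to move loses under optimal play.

0, 1, 2, 10, 11, 12

Compute g(0), g(1), … for moves {3, 6, 7}:
k:     0  1  2  3  4  5  6  7  8  9 10 11 12 13
g(k):  0  0  0  1  1  1  2  2  2  3  0  0  0  1
The P-positions (g = 0) in 0..13 are 0, 1, 2, 10, 11, 12.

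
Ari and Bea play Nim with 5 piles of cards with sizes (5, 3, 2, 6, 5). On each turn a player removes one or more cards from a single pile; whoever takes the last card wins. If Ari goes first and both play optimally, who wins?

Ari wins

Bitwise XOR of the heap sizes:
  101  (5)
  011  (3)
  010  (2)
  110  (6)
  101  (5)
  ---
  111  (7)
The nim-sum is 7 ≠ 0, so this is an N-position: the player to move can win; Ari has a winning move.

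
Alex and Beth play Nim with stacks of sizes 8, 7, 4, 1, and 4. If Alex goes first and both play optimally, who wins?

Alex wins

Compute the nim-sum pairwise:
8 ⊕ 7 = 15
15 ⊕ 4 = 11
11 ⊕ 1 = 10
10 ⊕ 4 = 14
The nim-sum is 14 ≠ 0, so this is an N-position: the player to move can win; Alex has a winning move.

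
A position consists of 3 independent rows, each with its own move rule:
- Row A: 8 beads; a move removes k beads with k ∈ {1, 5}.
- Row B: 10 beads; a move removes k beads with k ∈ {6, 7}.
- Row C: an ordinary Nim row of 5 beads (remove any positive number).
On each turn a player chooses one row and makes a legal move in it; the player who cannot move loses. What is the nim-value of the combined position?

4

Build the Grundy sequence for row A with g(k) = mex{g(k−s) : s ∈ {1, 5}, s ≤ k}:
g(0) = mex{} = 0
g(1) = mex{0} = 1
g(2) = mex{1} = 0
g(3) = mex{0} = 1
g(4) = mex{1} = 0
g(5) = mex{0} = 1
g(6) = mex{1} = 0
g(7) = mex{0} = 1
g(8) = mex{1} = 0
So g(8) = 0.
For row B, compute g(0), g(1), … with moves {6, 7}:
k:     0  1  2  3  4  5  6  7  8  9 10
g(k):  0  0  0  0  0  0  1  1  1  1  1
So g(10) = 1.
Row C is a plain Nim row of size 5, so its Grundy value is 5.
By the Sprague-Grundy theorem, the Grundy value of a sum of independent games is the XOR of the component values.
Combined value = 0 XOR 1 XOR 5 = 4.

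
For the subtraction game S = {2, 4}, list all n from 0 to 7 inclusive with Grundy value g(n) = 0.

Compute g(0), g(1), … for moves {2, 4}:
g(0) = mex{} = 0
g(1) = mex{} = 0
g(2) = mex{0} = 1
g(3) = mex{0} = 1
g(4) = mex{0,1} = 2
g(5) = mex{0,1} = 2
g(6) = mex{1,2} = 0
g(7) = mex{1,2} = 0
The P-positions (g = 0) in 0..7 are 0, 1, 6, 7.

0, 1, 6, 7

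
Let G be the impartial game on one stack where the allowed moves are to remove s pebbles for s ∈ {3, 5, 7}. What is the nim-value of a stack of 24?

1

Build the Grundy sequence with g(k) = mex{g(k−s) : s ∈ {3, 5, 7}, s ≤ k}:
k:     0  1  2  3  4  5  6  7  8  9 10 11 12 13 14 15 16 17 18 19 20 21 22 23 24
g(k):  0  0  0  1  1  1  2  2  2  3  0  0  0  1  1  1  2  2  2  3  0  0  0  1  1
So g(24) = 1.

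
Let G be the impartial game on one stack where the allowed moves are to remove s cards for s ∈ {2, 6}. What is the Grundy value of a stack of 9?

Compute g(0), g(1), … for moves {2, 6}:
g(0) = mex{} = 0
g(1) = mex{} = 0
g(2) = mex{0} = 1
g(3) = mex{0} = 1
g(4) = mex{1} = 0
g(5) = mex{1} = 0
g(6) = mex{0} = 1
g(7) = mex{0} = 1
g(8) = mex{1} = 0
g(9) = mex{1} = 0
So g(9) = 0.

0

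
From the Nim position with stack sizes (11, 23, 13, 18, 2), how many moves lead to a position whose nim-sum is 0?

Nim-sum: 11 ⊕ 23 ⊕ 13 ⊕ 18 ⊕ 2 = 1.
The overall nim-sum is X = 1. A stack of size p has a winning move iff p XOR X < p (reduce it to p XOR X).
  11: 11 XOR 1 = 10 < 11 — winning move (to 10).
  23: 23 XOR 1 = 22 < 23 — winning move (to 22).
  13: 13 XOR 1 = 12 < 13 — winning move (to 12).
  18: 18 XOR 1 = 19 ≥ 18 — no move.
  2: 2 XOR 1 = 3 ≥ 2 — no move.
That gives 3 winning moves.

3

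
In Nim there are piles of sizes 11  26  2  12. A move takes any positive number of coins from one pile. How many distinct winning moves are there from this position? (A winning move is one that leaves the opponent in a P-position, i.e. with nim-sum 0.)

Nim-sum: 11 XOR 26 XOR 2 XOR 12 = 31.
The overall nim-sum is X = 31. A pile of size p has a winning move iff p XOR X < p (reduce it to p XOR X).
  11: 11 XOR 31 = 20 ≥ 11 — no move.
  26: 26 XOR 31 = 5 < 26 — winning move (to 5).
  2: 2 XOR 31 = 29 ≥ 2 — no move.
  12: 12 XOR 31 = 19 ≥ 12 — no move.
That gives 1 winning move.

1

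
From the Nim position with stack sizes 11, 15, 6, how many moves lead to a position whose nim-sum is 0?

3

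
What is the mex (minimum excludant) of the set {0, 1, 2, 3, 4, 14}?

The values 0, 1, 2, 3, 4 are all present; 5 is the first non-negative integer missing from the set.

5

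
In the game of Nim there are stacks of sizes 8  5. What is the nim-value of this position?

Compute the nim-sum pairwise:
8 XOR 5 = 13

13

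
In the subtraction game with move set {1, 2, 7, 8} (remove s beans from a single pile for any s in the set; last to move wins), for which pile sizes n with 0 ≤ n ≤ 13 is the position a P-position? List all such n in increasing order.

0, 3, 6, 9, 12

Compute g(0), g(1), … for moves {1, 2, 7, 8}:
k:     0  1  2  3  4  5  6  7  8  9 10 11 12 13
g(k):  0  1  2  0  1  2  0  1  2  0  1  2  0  1
The P-positions (g = 0) in 0..13 are 0, 3, 6, 9, 12.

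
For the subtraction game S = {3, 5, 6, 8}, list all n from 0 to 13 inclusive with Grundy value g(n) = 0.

Build the Grundy sequence with g(k) = mex{g(k−s) : s ∈ {3, 5, 6, 8}, s ≤ k}:
k:     0  1  2  3  4  5  6  7  8  9 10 11 12 13
g(k):  0  0  0  1  1  1  2  2  2  3  3  0  0  0
The P-positions (g = 0) in 0..13 are 0, 1, 2, 11, 12, 13.

0, 1, 2, 11, 12, 13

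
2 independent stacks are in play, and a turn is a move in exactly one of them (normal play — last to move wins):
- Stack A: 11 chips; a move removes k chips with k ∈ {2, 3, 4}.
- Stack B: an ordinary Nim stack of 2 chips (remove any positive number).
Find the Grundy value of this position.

Grundy values for stack A (subtraction set {2, 3, 4}):
k:     0  1  2  3  4  5  6  7  8  9 10 11
g(k):  0  0  1  1  2  2  0  0  1  1  2  2
So g(11) = 2.
Stack B is a plain Nim stack of size 2, so its Grundy value is 2.
By the Sprague-Grundy theorem, the Grundy value of a sum of independent games is the XOR of the component values.
Combined value = 2 ⊕ 2 = 0.

0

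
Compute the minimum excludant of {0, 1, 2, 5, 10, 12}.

The values 0, 1, 2 are all present; 3 is the first non-negative integer missing from the set.

3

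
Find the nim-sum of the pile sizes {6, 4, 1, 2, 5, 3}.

7

Write each in binary and XOR column by column:
  110  (6)
  100  (4)
  001  (1)
  010  (2)
  101  (5)
  011  (3)
  ---
  111  (7)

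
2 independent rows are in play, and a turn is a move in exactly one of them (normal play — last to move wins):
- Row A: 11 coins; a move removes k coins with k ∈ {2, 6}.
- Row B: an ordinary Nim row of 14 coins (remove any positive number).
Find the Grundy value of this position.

15

For row A, compute g(0), g(1), … with moves {2, 6}:
g(0) = mex{} = 0
g(1) = mex{} = 0
g(2) = mex{0} = 1
g(3) = mex{0} = 1
g(4) = mex{1} = 0
g(5) = mex{1} = 0
g(6) = mex{0} = 1
g(7) = mex{0} = 1
g(8) = mex{1} = 0
g(9) = mex{1} = 0
g(10) = mex{0} = 1
g(11) = mex{0} = 1
So g(11) = 1.
Row B is a plain Nim row of size 14, so its Grundy value is 14.
By the Sprague-Grundy theorem, the Grundy value of a sum of independent games is the XOR of the component values.
Combined value = 1 ⊕ 14 = 15.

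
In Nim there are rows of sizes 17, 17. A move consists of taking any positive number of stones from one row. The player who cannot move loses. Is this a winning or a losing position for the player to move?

Compute the nim-sum pairwise:
17 ⊕ 17 = 0
The nim-sum is 0, so this is a P-position: the player to move is in a losing position under optimal play.

Losing position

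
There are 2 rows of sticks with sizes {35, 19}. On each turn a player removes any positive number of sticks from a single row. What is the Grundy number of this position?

48

Compute the nim-sum pairwise:
35 ⊕ 19 = 48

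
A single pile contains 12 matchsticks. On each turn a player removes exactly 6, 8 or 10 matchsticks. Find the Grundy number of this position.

2

Build the Grundy sequence with g(k) = mex{g(k−s) : s ∈ {6, 8, 10}, s ≤ k}:
k:     0  1  2  3  4  5  6  7  8  9 10 11 12
g(k):  0  0  0  0  0  0  1  1  1  1  1  1  2
So g(12) = 2.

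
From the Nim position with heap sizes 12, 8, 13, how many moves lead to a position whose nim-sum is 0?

Compute the nim-sum pairwise:
12 XOR 8 = 4
4 XOR 13 = 9
The overall nim-sum is X = 9. A heap of size p has a winning move iff p XOR X < p (reduce it to p XOR X).
  12: 12 XOR 9 = 5 < 12 — winning move (to 5).
  8: 8 XOR 9 = 1 < 8 — winning move (to 1).
  13: 13 XOR 9 = 4 < 13 — winning move (to 4).
That gives 3 winning moves.

3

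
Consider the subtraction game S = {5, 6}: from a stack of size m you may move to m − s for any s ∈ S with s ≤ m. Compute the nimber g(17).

1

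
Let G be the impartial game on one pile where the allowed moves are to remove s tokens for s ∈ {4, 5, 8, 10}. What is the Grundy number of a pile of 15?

0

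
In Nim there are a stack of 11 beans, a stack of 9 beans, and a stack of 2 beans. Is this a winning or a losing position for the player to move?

Losing position

Compute the nim-sum pairwise:
11 ^ 9 = 2
2 ^ 2 = 0
The nim-sum is 0, so this is a P-position: the player to move is in a losing position under optimal play.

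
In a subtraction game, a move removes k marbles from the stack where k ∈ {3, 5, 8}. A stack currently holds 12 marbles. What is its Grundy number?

0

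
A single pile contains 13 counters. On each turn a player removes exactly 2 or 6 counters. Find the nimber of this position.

0

Grundy values for subtraction set {2, 6}:
g(0) = mex{} = 0
g(1) = mex{} = 0
g(2) = mex{0} = 1
g(3) = mex{0} = 1
g(4) = mex{1} = 0
g(5) = mex{1} = 0
g(6) = mex{0} = 1
g(7) = mex{0} = 1
g(8) = mex{1} = 0
g(9) = mex{1} = 0
g(10) = mex{0} = 1
g(11) = mex{0} = 1
g(12) = mex{1} = 0
g(13) = mex{1} = 0
So g(13) = 0.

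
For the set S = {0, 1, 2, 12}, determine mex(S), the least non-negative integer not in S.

3

The values 0, 1, 2 are all present; 3 is the first non-negative integer missing from the set.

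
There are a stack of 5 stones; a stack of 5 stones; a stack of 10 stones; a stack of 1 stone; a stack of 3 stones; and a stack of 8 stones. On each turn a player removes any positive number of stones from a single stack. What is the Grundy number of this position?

0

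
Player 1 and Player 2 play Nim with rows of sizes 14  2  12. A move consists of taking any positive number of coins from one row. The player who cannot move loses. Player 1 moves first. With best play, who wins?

Player 2 wins

Nim-sum: 14 ⊕ 2 ⊕ 12 = 0.
The nim-sum is 0, so this is a P-position: the player to move is in a losing position under optimal play; Player 1 is about to move from it and so loses — Player 2 wins.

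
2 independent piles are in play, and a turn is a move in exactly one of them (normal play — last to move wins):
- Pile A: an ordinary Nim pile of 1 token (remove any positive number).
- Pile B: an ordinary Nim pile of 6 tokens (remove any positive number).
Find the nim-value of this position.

Pile A is a plain Nim pile of size 1, so its Grundy value is 1.
Pile B is a plain Nim pile of size 6, so its Grundy value is 6.
The value of a disjunctive sum is the nim-sum of the parts.
Combined value = 1 XOR 6 = 7.

7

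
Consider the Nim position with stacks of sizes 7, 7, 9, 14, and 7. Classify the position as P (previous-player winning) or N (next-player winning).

Write each in binary and XOR column by column:
  0111  (7)
  0111  (7)
  1001  (9)
  1110  (14)
  0111  (7)
  ----
  0000  (0)
The nim-sum is 0, so this is a P-position: the player to move is in a losing position under optimal play.

P-position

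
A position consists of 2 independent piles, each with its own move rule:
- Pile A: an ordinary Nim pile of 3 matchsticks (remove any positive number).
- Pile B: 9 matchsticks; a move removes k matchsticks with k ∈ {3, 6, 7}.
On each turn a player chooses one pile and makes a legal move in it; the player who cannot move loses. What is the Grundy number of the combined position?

Pile A is a plain Nim pile of size 3, so its Grundy value is 3.
For pile B, compute g(0), g(1), … with moves {3, 6, 7}:
g(0) = mex{} = 0
g(1) = mex{} = 0
g(2) = mex{} = 0
g(3) = mex{0} = 1
g(4) = mex{0} = 1
g(5) = mex{0} = 1
g(6) = mex{0,1} = 2
g(7) = mex{0,1} = 2
g(8) = mex{0,1} = 2
g(9) = mex{0,1,2} = 3
So g(9) = 3.
By the Sprague-Grundy theorem, the Grundy value of a sum of independent games is the XOR of the component values.
Combined value = 3 ⊕ 3 = 0.

0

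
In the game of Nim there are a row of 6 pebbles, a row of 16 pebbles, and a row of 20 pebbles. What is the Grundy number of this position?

2

Bitwise XOR of the heap sizes:
  00110  (6)
  10000  (16)
  10100  (20)
  -----
  00010  (2)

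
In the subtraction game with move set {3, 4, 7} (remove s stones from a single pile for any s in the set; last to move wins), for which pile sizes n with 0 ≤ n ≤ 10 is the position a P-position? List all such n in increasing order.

0, 1, 2, 10

Build the Grundy sequence with g(k) = mex{g(k−s) : s ∈ {3, 4, 7}, s ≤ k}:
k:     0  1  2  3  4  5  6  7  8  9 10
g(k):  0  0  0  1  1  1  2  2  2  3  0
The P-positions (g = 0) in 0..10 are 0, 1, 2, 10.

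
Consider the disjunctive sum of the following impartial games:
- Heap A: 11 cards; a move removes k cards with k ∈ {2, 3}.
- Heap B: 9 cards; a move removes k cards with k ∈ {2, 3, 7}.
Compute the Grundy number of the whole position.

Grundy values for heap A (subtraction set {2, 3}):
g(0) = mex{} = 0
g(1) = mex{} = 0
g(2) = mex{0} = 1
g(3) = mex{0} = 1
g(4) = mex{0,1} = 2
g(5) = mex{1} = 0
g(6) = mex{1,2} = 0
g(7) = mex{0,2} = 1
g(8) = mex{0} = 1
g(9) = mex{0,1} = 2
g(10) = mex{1} = 0
g(11) = mex{1,2} = 0
So g(11) = 0.
Build the Grundy sequence for heap B with g(k) = mex{g(k−s) : s ∈ {2, 3, 7}, s ≤ k}:
k:     0  1  2  3  4  5  6  7  8  9
g(k):  0  0  1  1  2  0  0  1  1  2
So g(9) = 2.
By the Sprague-Grundy theorem, the Grundy value of a sum of independent games is the XOR of the component values.
Combined value = 0 XOR 2 = 2.

2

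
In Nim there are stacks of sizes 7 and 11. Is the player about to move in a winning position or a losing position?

Winning position

Nim-sum: 7 ^ 11 = 12.
The nim-sum is 12 ≠ 0, so this is an N-position: the player to move can win.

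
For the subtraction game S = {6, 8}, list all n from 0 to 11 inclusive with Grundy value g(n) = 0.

0, 1, 2, 3, 4, 5

Build the Grundy sequence with g(k) = mex{g(k−s) : s ∈ {6, 8}, s ≤ k}:
k:     0  1  2  3  4  5  6  7  8  9 10 11
g(k):  0  0  0  0  0  0  1  1  1  1  1  1
The P-positions (g = 0) in 0..11 are 0, 1, 2, 3, 4, 5.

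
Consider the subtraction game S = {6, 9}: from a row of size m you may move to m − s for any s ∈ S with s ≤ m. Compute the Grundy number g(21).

1

Build the Grundy sequence with g(k) = mex{g(k−s) : s ∈ {6, 9}, s ≤ k}:
k:     0  1  2  3  4  5  6  7  8  9 10 11 12 13 14 15 16 17 18 19 20 21
g(k):  0  0  0  0  0  0  1  1  1  1  1  1  2  2  2  0  0  0  0  0  0  1
So g(21) = 1.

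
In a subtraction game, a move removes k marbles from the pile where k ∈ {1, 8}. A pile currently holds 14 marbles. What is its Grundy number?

1

Build the Grundy sequence with g(k) = mex{g(k−s) : s ∈ {1, 8}, s ≤ k}:
k:     0  1  2  3  4  5  6  7  8  9 10 11 12 13 14
g(k):  0  1  0  1  0  1  0  1  2  0  1  0  1  0  1
So g(14) = 1.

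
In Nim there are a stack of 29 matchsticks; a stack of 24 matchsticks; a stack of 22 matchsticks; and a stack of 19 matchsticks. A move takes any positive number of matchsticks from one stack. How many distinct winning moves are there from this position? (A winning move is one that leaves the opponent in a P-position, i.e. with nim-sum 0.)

Compute the nim-sum pairwise:
29 ⊕ 24 = 5
5 ⊕ 22 = 19
19 ⊕ 19 = 0
The nim-sum is already 0, so every move leaves a nonzero nim-sum — there are no winning moves.

0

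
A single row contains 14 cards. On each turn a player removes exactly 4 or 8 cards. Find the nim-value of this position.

0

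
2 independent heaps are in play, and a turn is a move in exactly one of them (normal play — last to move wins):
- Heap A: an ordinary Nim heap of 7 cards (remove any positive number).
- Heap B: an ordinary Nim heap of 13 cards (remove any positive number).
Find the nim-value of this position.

10

Heap A is a plain Nim heap of size 7, so its Grundy value is 7.
Heap B is a plain Nim heap of size 13, so its Grundy value is 13.
By the Sprague-Grundy theorem, the Grundy value of a sum of independent games is the XOR of the component values.
Combined value = 7 XOR 13 = 10.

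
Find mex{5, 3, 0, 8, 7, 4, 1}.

2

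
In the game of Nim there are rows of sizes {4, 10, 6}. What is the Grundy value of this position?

8

Nim-sum: 4 ⊕ 10 ⊕ 6 = 8.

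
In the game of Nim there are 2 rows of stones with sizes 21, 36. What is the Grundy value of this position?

49

Bitwise XOR of the heap sizes:
  010101  (21)
  100100  (36)
  ------
  110001  (49)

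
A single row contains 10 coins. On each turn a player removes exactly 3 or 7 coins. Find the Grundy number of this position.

0

Compute g(0), g(1), … for moves {3, 7}:
k:     0  1  2  3  4  5  6  7  8  9 10
g(k):  0  0  0  1  1  1  0  2  2  1  0
So g(10) = 0.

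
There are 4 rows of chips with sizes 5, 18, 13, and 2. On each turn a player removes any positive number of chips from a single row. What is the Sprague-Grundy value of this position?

24

Nim-sum: 5 XOR 18 XOR 13 XOR 2 = 24.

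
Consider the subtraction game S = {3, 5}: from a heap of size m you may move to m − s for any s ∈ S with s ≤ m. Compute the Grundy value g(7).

Grundy values for subtraction set {3, 5}:
g(0) = mex{} = 0
g(1) = mex{} = 0
g(2) = mex{} = 0
g(3) = mex{0} = 1
g(4) = mex{0} = 1
g(5) = mex{0} = 1
g(6) = mex{0,1} = 2
g(7) = mex{0,1} = 2
So g(7) = 2.

2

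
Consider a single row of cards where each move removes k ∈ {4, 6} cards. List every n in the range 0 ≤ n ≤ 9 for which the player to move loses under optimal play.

0, 1, 2, 3

Grundy values for subtraction set {4, 6}:
k:     0  1  2  3  4  5  6  7  8  9
g(k):  0  0  0  0  1  1  1  1  2  2
The P-positions (g = 0) in 0..9 are 0, 1, 2, 3.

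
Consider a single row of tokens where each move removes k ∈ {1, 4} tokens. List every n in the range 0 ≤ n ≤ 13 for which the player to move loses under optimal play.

0, 2, 5, 7, 10, 12

Compute g(0), g(1), … for moves {1, 4}:
k:     0  1  2  3  4  5  6  7  8  9 10 11 12 13
g(k):  0  1  0  1  2  0  1  0  1  2  0  1  0  1
The P-positions (g = 0) in 0..13 are 0, 2, 5, 7, 10, 12.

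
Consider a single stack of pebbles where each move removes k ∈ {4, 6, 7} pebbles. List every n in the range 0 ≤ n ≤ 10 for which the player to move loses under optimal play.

0, 1, 2, 3

Compute g(0), g(1), … for moves {4, 6, 7}:
k:     0  1  2  3  4  5  6  7  8  9 10
g(k):  0  0  0  0  1  1  1  1  2  2  2
The P-positions (g = 0) in 0..10 are 0, 1, 2, 3.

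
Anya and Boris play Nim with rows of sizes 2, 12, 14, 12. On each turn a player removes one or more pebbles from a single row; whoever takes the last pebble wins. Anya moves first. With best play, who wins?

Anya wins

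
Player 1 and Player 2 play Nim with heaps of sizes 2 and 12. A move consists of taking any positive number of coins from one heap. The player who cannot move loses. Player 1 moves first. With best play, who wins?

Player 1 wins

Write each in binary and XOR column by column:
  0010  (2)
  1100  (12)
  ----
  1110  (14)
The nim-sum is 14 ≠ 0, so this is an N-position: the player to move can win; Player 1 has a winning move.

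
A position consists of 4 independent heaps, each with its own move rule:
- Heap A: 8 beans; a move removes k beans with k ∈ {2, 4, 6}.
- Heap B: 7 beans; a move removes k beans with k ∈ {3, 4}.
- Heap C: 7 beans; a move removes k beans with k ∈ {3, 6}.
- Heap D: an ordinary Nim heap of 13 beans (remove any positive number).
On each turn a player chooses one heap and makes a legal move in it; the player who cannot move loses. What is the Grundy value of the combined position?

15

Grundy values for heap A (subtraction set {2, 4, 6}):
k:     0  1  2  3  4  5  6  7  8
g(k):  0  0  1  1  2  2  3  3  0
So g(8) = 0.
Build the Grundy sequence for heap B with g(k) = mex{g(k−s) : s ∈ {3, 4}, s ≤ k}:
g(0) = mex{} = 0
g(1) = mex{} = 0
g(2) = mex{} = 0
g(3) = mex{0} = 1
g(4) = mex{0} = 1
g(5) = mex{0} = 1
g(6) = mex{0,1} = 2
g(7) = mex{1} = 0
So g(7) = 0.
For heap C, compute g(0), g(1), … with moves {3, 6}:
g(0) = mex{} = 0
g(1) = mex{} = 0
g(2) = mex{} = 0
g(3) = mex{0} = 1
g(4) = mex{0} = 1
g(5) = mex{0} = 1
g(6) = mex{0,1} = 2
g(7) = mex{0,1} = 2
So g(7) = 2.
Heap D is a plain Nim heap of size 13, so its Grundy value is 13.
By the Sprague-Grundy theorem, the Grundy value of a sum of independent games is the XOR of the component values.
Combined value = 0 ⊕ 0 ⊕ 2 ⊕ 13 = 15.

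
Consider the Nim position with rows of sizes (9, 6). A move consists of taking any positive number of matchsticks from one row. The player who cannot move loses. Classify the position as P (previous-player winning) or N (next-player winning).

Write each in binary and XOR column by column:
  1001  (9)
  0110  (6)
  ----
  1111  (15)
The nim-sum is 15 ≠ 0, so this is an N-position: the player to move can win.

N-position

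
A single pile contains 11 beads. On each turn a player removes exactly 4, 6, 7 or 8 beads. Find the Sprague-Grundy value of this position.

Compute g(0), g(1), … for moves {4, 6, 7, 8}:
k:     0  1  2  3  4  5  6  7  8  9 10 11
g(k):  0  0  0  0  1  1  1  1  2  2  2  2
So g(11) = 2.

2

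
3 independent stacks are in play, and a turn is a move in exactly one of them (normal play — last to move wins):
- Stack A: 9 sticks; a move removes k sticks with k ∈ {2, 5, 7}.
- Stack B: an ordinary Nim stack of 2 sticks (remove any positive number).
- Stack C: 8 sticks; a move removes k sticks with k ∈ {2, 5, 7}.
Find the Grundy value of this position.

2

Build the Grundy sequence for stack A with g(k) = mex{g(k−s) : s ∈ {2, 5, 7}, s ≤ k}:
g(0) = mex{} = 0
g(1) = mex{} = 0
g(2) = mex{0} = 1
g(3) = mex{0} = 1
g(4) = mex{1} = 0
g(5) = mex{0,1} = 2
g(6) = mex{0} = 1
g(7) = mex{0,1,2} = 3
g(8) = mex{0,1} = 2
g(9) = mex{0,1,3} = 2
So g(9) = 2.
Stack B is a plain Nim stack of size 2, so its Grundy value is 2.
For stack C, compute g(0), g(1), … with moves {2, 5, 7}:
g(0) = mex{} = 0
g(1) = mex{} = 0
g(2) = mex{0} = 1
g(3) = mex{0} = 1
g(4) = mex{1} = 0
g(5) = mex{0,1} = 2
g(6) = mex{0} = 1
g(7) = mex{0,1,2} = 3
g(8) = mex{0,1} = 2
So g(8) = 2.
The value of a disjunctive sum is the nim-sum of the parts.
Combined value = 2 XOR 2 XOR 2 = 2.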